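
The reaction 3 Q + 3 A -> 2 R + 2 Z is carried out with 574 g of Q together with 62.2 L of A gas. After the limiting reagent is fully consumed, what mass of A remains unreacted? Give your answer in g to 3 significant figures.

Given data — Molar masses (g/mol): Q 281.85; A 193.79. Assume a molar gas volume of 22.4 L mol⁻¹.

n(Q) = 574.0 / 281.85 = 2.037 mol
n(A) = 62.20 / 22.4 = 2.777 mol
n/ν for Q = 2.037/3 = 0.6790
n/ν for A = 2.777/3 = 0.9257
Smallest n/ν is Q → limiting reagent.
A consumed = (3/3) × 2.037 = 2.037 mol
A remaining = 2.777 − 2.037 = 0.7400 mol
mass = 0.7400 × 193.79 = 143.4 g

143 g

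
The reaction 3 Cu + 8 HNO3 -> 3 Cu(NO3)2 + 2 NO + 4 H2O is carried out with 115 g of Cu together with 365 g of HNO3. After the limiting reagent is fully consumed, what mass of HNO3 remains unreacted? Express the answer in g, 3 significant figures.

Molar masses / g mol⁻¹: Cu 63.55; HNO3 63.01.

60.9 g

n(Cu) = 115.0 / 63.55 = 1.810 mol
n(HNO3) = 365.0 / 63.01 = 5.793 mol
n/ν for Cu = 1.810/3 = 0.6033
n/ν for HNO3 = 5.793/8 = 0.7241
Smallest n/ν is Cu → limiting reagent.
HNO3 consumed = (8/3) × 1.810 = 4.827 mol
HNO3 remaining = 5.793 − 4.827 = 0.9660 mol
mass = 0.9660 × 63.01 = 60.87 g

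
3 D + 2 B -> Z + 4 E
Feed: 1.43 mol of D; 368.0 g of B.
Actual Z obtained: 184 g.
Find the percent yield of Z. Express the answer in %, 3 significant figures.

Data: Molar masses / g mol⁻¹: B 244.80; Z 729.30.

52.9 %

n(D) = 1.430 mol
n(B) = 368.0 / 244.80 = 1.503 mol
n/ν for D = 1.430/3 = 0.4767
n/ν for B = 1.503/2 = 0.7515
Smallest n/ν is D → limiting reagent.
theoretical n(Z) = (1/3) × 1.430 = 0.4767 mol → 347.7 g
% yield = 184 / 347.7 × 100 = 52.92 %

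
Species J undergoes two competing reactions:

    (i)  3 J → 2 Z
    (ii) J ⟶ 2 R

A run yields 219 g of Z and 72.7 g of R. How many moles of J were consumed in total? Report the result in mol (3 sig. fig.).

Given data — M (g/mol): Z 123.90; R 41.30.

3.53 mol

n(Z) = 219 / 123.90 = 1.768 mol
n(R) = 72.7 / 41.30 = 1.760 mol
n(J) via (i) = (3/2)×1.768 = 2.652 mol
n(J) via (ii) = (1/2)×1.760 = 0.8800 mol
total n(J) = 2.652 + 0.8800 = 3.532 mol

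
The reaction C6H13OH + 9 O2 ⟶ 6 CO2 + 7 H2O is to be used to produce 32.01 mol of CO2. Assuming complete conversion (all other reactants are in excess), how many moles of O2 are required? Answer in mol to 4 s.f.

n(CO2) = 32.01 mol
n(O2) = (9/6) × 32.01 = 48.02 mol

48.02 mol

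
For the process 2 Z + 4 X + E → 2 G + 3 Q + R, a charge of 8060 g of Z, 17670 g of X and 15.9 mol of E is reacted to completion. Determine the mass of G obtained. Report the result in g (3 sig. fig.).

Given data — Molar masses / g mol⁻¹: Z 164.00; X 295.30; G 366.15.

n(Z) = 8060 / 164.00 = 49.15 mol
n(X) = 17670 / 295.30 = 59.84 mol
n(E) = 15.90 mol
n/ν → Z: 24.58, X: 14.96, E: 15.90; X is limiting.
n(G) = (2/4) × 59.84 = 29.92 mol
mass = 29.92 × 366.15 = 10960 g

11000 g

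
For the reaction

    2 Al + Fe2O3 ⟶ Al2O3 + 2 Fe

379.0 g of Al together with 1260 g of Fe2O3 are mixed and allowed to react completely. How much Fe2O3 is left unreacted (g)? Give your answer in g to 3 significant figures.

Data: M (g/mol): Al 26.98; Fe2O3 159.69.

n(Al) = 379.0 / 26.98 = 14.05 mol
n(Fe2O3) = 1260 / 159.69 = 7.890 mol
n/ν for Al = 14.05/2 = 7.025
n/ν for Fe2O3 = 7.890/1 = 7.890
Smallest n/ν is Al → limiting reagent.
Fe2O3 consumed = (1/2) × 14.05 = 7.025 mol
Fe2O3 remaining = 7.890 − 7.025 = 0.8650 mol
mass = 0.8650 × 159.69 = 138.1 g

138 g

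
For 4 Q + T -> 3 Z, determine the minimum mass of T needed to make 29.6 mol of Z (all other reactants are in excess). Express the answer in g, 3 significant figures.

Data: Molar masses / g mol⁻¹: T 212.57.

2100 g

n(Z) = 29.60 mol
n(T) = (1/3) × 29.60 = 9.867 mol
mass = 9.867 × 212.57 = 2097 g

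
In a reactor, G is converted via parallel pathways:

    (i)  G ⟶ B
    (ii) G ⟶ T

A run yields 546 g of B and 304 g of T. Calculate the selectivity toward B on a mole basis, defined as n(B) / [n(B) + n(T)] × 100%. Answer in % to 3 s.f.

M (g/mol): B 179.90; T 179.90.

n(B) = 546 / 179.90 = 3.035 mol
n(T) = 304 / 179.90 = 1.690 mol
selectivity = 3.035/(3.035+1.690) × 100 = 64.23 %

64.2 %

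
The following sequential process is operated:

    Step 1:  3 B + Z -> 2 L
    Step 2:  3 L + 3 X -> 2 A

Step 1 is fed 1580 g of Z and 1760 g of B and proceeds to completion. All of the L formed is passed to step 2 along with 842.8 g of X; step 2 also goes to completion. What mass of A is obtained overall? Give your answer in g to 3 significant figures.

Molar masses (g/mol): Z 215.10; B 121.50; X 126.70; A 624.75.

2770 g

Step 1:
n(Z) = 1580 / 215.10 = 7.345 mol
n(B) = 1760 / 121.50 = 14.49 mol
n/ν for Z = 7.345/1 = 7.345
n/ν for B = 14.49/3 = 4.830
Smallest n/ν is B → limiting reagent.
n(L) produced = (2/3) × 14.49 = 9.660 mol
Step 2:
n(L) available = 9.660 mol
n(X) = 842.8 / 126.70 = 6.652 mol
n/ν for L = 9.660/3 = 3.220
n/ν for X = 6.652/3 = 2.217
Smallest n/ν is X → limiting reagent.
n(A) = (2/3) × 6.652 = 4.435 mol
mass = 4.435 × 624.75 = 2771 g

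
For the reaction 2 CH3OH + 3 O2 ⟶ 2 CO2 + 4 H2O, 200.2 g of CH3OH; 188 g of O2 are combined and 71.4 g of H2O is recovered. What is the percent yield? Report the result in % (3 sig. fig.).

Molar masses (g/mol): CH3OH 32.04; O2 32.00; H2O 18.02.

50.6 %

n(CH3OH) = 200.2 / 32.04 = 6.248 mol
n(O2) = 188.0 / 32.00 = 5.875 mol
n/ν for CH3OH = 6.248/2 = 3.124
n/ν for O2 = 5.875/3 = 1.958
Smallest n/ν is O2 → limiting reagent.
theoretical n(H2O) = (4/3) × 5.875 = 7.833 mol → 141.2 g
% yield = 71.4 / 141.2 × 100 = 50.57 %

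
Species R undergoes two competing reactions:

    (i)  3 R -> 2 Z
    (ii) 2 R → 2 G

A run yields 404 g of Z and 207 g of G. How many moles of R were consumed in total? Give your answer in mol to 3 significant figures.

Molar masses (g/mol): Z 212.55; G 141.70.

4.31 mol

n(Z) = 404 / 212.55 = 1.901 mol
n(G) = 207 / 141.70 = 1.461 mol
n(R) via (i) = (3/2)×1.901 = 2.852 mol
n(R) via (ii) = (2/2)×1.461 = 1.461 mol
total n(R) = 2.852 + 1.461 = 4.313 mol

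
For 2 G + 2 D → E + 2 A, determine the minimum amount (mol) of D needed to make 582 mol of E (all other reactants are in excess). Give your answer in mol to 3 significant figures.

n(E) = 582.0 mol
n(D) = (2/1) × 582.0 = 1164 mol

1160 mol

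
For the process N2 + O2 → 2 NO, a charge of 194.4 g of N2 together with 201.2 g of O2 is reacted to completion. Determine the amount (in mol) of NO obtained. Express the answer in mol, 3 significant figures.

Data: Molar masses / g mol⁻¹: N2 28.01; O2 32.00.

n(N2) = 194.4 / 28.01 = 6.940 mol
n(O2) = 201.2 / 32.00 = 6.288 mol
n/ν → N2: 6.940, O2: 6.288; O2 is limiting.
n(NO) = (2/1) × 6.288 = 12.58 mol

12.6 mol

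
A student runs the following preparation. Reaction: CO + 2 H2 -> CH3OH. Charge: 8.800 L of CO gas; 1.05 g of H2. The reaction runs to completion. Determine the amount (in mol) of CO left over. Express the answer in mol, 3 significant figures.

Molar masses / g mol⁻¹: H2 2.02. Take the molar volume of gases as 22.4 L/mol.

0.133 mol

n(CO) = 8.800 / 22.4 = 0.3929 mol
n(H2) = 1.050 / 2.02 = 0.5198 mol
n/ν for CO = 0.3929/1 = 0.3929
n/ν for H2 = 0.5198/2 = 0.2599
Smallest n/ν is H2 → limiting reagent.
CO consumed = (1/2) × 0.5198 = 0.2599 mol
CO remaining = 0.3929 − 0.2599 = 0.1330 mol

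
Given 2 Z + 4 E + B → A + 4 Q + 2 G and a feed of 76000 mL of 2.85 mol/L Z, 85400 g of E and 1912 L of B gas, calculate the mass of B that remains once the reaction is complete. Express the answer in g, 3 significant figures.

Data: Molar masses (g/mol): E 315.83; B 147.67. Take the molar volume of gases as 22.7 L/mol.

2460 g

n(Z) = 2.85 × 76000/1000 = 216.6 mol
n(E) = 85400 / 315.83 = 270.4 mol
n(B) = 1912 / 22.7 = 84.23 mol
n/ν for Z = 216.6/2 = 108.3
n/ν for E = 270.4/4 = 67.60
n/ν for B = 84.23/1 = 84.23
Smallest n/ν is E → limiting reagent.
B consumed = (1/4) × 270.4 = 67.60 mol
B remaining = 84.23 − 67.60 = 16.63 mol
mass = 16.63 × 147.67 = 2456 g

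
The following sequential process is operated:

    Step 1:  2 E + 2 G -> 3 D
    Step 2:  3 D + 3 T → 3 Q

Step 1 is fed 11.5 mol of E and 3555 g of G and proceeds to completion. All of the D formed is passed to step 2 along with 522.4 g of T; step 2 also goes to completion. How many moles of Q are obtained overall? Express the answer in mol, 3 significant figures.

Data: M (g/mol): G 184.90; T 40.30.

Step 1:
n(E) = 11.50 mol
n(G) = 3555 / 184.90 = 19.23 mol
n/ν for E = 11.50/2 = 5.750
n/ν for G = 19.23/2 = 9.615
Smallest n/ν is E → limiting reagent.
n(D) produced = (3/2) × 11.50 = 17.25 mol
Step 2:
n(D) available = 17.25 mol
n(T) = 522.4 / 40.30 = 12.96 mol
n/ν for D = 17.25/3 = 5.750
n/ν for T = 12.96/3 = 4.320
Smallest n/ν is T → limiting reagent.
n(Q) = (3/3) × 12.96 = 12.96 mol

13.0 mol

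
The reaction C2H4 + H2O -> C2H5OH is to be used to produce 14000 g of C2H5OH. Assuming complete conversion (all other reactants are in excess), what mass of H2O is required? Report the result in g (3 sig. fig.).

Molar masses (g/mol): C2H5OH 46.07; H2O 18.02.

n(C2H5OH) = 14000 / 46.07 = 303.9 mol
n(H2O) = (1/1) × 303.9 = 303.9 mol
mass = 303.9 × 18.02 = 5476 g

5480 g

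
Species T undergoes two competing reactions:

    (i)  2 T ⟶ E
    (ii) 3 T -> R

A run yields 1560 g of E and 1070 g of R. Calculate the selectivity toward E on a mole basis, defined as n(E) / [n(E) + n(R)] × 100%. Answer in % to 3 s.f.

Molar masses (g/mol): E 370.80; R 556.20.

68.6 %

n(E) = 1560 / 370.80 = 4.207 mol
n(R) = 1070 / 556.20 = 1.924 mol
selectivity = 4.207/(4.207+1.924) × 100 = 68.62 %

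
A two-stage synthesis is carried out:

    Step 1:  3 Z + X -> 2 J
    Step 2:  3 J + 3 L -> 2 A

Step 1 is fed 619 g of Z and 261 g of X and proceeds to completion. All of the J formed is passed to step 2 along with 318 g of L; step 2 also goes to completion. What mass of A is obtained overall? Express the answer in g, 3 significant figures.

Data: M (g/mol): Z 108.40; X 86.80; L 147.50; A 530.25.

762 g

Step 1:
n(Z) = 619.0 / 108.40 = 5.710 mol
n(X) = 261.0 / 86.80 = 3.007 mol
n/ν → Z: 1.903, X: 3.007; Z is limiting.
n(J) produced = (2/3) × 5.710 = 3.807 mol
Step 2:
n(J) available = 3.807 mol
n(L) = 318.0 / 147.50 = 2.156 mol
n/ν → J: 1.269, L: 0.7187; L is limiting.
n(A) = (2/3) × 2.156 = 1.437 mol
mass = 1.437 × 530.25 = 762.0 g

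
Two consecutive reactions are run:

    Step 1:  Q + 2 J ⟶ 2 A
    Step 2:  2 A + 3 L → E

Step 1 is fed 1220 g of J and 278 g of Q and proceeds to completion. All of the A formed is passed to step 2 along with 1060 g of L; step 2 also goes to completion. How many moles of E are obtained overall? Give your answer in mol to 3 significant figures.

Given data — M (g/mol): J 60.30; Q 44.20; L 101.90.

3.47 mol

Step 1:
n(J) = 1220 / 60.30 = 20.23 mol
n(Q) = 278.0 / 44.20 = 6.290 mol
n/ν for J = 20.23/2 = 10.12
n/ν for Q = 6.290/1 = 6.290
Smallest n/ν is Q → limiting reagent.
n(A) produced = (2/1) × 6.290 = 12.58 mol
Step 2:
n(A) available = 12.58 mol
n(L) = 1060 / 101.90 = 10.40 mol
n/ν for A = 12.58/2 = 6.290
n/ν for L = 10.40/3 = 3.467
Smallest n/ν is L → limiting reagent.
n(E) = (1/3) × 10.40 = 3.467 mol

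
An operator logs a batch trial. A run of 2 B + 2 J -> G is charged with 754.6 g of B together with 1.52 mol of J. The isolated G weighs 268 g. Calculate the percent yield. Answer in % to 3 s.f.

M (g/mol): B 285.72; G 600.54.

58.7 %

n(B) = 754.6 / 285.72 = 2.641 mol
n(J) = 1.520 mol
n/ν → B: 1.321, J: 0.7600; J is limiting.
theoretical n(G) = (1/2) × 1.520 = 0.7600 mol → 456.4 g
% yield = 268 / 456.4 × 100 = 58.72 %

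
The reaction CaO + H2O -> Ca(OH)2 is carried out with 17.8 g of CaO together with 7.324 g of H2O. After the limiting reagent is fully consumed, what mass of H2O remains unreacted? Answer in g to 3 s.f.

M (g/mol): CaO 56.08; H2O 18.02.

n(CaO) = 17.80 / 56.08 = 0.3174 mol
n(H2O) = 7.324 / 18.02 = 0.4064 mol
n/ν → CaO: 0.3174, H2O: 0.4064; CaO is limiting.
H2O consumed = (1/1) × 0.3174 = 0.3174 mol
H2O remaining = 0.4064 − 0.3174 = 0.08900 mol
mass = 0.08900 × 18.02 = 1.604 g

1.60 g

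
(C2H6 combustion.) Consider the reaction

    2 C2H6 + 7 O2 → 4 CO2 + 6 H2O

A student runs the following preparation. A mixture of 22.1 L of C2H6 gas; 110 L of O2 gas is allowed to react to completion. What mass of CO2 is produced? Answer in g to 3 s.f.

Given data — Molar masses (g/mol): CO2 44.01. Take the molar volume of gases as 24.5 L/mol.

n(C2H6) = 22.10 / 24.5 = 0.9020 mol
n(O2) = 110.0 / 24.5 = 4.490 mol
n/ν for C2H6 = 0.9020/2 = 0.4510
n/ν for O2 = 4.490/7 = 0.6414
Smallest n/ν is C2H6 → limiting reagent.
n(CO2) = (4/2) × 0.9020 = 1.804 mol
mass = 1.804 × 44.01 = 79.39 g

79.4 g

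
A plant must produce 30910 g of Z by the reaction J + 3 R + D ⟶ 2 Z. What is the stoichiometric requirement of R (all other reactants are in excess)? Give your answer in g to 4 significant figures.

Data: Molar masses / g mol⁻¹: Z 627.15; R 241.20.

17830 g

n(Z) = 30910 / 627.15 = 49.29 mol
n(R) = (3/2) × 49.29 = 73.94 mol
mass = 73.94 × 241.20 = 17830 g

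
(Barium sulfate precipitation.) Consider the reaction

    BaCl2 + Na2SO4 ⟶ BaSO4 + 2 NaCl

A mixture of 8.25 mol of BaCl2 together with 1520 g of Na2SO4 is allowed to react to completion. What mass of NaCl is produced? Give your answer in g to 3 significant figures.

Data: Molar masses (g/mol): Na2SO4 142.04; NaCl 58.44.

964 g

n(BaCl2) = 8.250 mol
n(Na2SO4) = 1520 / 142.04 = 10.70 mol
n/ν → BaCl2: 8.250, Na2SO4: 10.70; BaCl2 is limiting.
n(NaCl) = (2/1) × 8.250 = 16.50 mol
mass = 16.50 × 58.44 = 964.3 g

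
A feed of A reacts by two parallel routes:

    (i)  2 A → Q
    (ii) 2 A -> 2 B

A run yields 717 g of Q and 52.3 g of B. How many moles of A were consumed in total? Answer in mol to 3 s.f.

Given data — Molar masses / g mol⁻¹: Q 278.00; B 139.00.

n(Q) = 717 / 278.00 = 2.579 mol
n(B) = 52.3 / 139.00 = 0.3763 mol
n(A) via (i) = (2/1)×2.579 = 5.158 mol
n(A) via (ii) = (2/2)×0.3763 = 0.3763 mol
total n(A) = 5.158 + 0.3763 = 5.534 mol

5.53 mol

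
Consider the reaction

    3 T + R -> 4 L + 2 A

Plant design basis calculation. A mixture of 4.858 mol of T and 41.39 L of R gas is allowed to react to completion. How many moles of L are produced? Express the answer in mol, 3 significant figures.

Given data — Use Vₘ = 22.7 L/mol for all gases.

n(T) = 4.858 mol
n(R) = 41.39 / 22.7 = 1.823 mol
n/ν for T = 4.858/3 = 1.619
n/ν for R = 1.823/1 = 1.823
Smallest n/ν is T → limiting reagent.
n(L) = (4/3) × 4.858 = 6.477 mol

6.48 mol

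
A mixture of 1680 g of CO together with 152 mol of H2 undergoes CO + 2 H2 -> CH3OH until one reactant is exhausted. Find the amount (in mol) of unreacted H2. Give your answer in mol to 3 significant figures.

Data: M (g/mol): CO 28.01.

n(CO) = 1680 / 28.01 = 59.98 mol
n(H2) = 152.0 mol
n/ν for CO = 59.98/1 = 59.98
n/ν for H2 = 152.0/2 = 76.00
Smallest n/ν is CO → limiting reagent.
H2 consumed = (2/1) × 59.98 = 120.0 mol
H2 remaining = 152.0 − 120.0 = 32.00 mol

32.0 mol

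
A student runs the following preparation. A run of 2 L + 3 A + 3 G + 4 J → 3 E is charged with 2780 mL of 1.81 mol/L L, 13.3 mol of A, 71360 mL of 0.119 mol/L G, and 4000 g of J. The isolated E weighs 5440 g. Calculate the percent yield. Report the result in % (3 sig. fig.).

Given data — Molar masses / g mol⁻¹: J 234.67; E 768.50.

n(L) = 1.81 × 2780/1000 = 5.032 mol
n(A) = 13.30 mol
n(G) = 0.119 × 71360/1000 = 8.492 mol
n(J) = 4000 / 234.67 = 17.05 mol
n/ν for L = 5.032/2 = 2.516
n/ν for A = 13.30/3 = 4.433
n/ν for G = 8.492/3 = 2.831
n/ν for J = 17.05/4 = 4.263
Smallest n/ν is L → limiting reagent.
theoretical n(E) = (3/2) × 5.032 = 7.548 mol → 5801 g
% yield = 5440 / 5801 × 100 = 93.78 %

93.8 %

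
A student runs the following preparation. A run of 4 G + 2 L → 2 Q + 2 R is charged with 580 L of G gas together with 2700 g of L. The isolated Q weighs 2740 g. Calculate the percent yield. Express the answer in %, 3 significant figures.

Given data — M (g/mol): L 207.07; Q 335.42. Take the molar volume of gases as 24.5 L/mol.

69.0 %

n(G) = 580.0 / 24.5 = 23.67 mol
n(L) = 2700 / 207.07 = 13.04 mol
n/ν for G = 23.67/4 = 5.918
n/ν for L = 13.04/2 = 6.520
Smallest n/ν is G → limiting reagent.
theoretical n(Q) = (2/4) × 23.67 = 11.84 mol → 3971 g
% yield = 2740 / 3971 × 100 = 69.00 %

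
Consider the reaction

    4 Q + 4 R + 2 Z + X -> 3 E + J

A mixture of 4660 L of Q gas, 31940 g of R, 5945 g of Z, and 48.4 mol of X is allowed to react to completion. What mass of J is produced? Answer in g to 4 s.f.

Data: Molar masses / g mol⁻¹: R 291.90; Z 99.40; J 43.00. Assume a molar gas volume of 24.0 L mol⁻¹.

n(Q) = 4660 / 24.0 = 194.2 mol
n(R) = 31940 / 291.90 = 109.4 mol
n(Z) = 5945 / 99.40 = 59.81 mol
n(X) = 48.40 mol
n/ν for Q = 194.2/4 = 48.55
n/ν for R = 109.4/4 = 27.35
n/ν for Z = 59.81/2 = 29.91
n/ν for X = 48.40/1 = 48.40
Smallest n/ν is R → limiting reagent.
n(J) = (1/4) × 109.4 = 27.35 mol
mass = 27.35 × 43.00 = 1176 g

1176 g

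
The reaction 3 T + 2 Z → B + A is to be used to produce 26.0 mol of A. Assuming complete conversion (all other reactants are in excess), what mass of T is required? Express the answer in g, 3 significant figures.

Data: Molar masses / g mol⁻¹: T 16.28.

1270 g

n(A) = 26.00 mol
n(T) = (3/1) × 26.00 = 78.00 mol
mass = 78.00 × 16.28 = 1270 g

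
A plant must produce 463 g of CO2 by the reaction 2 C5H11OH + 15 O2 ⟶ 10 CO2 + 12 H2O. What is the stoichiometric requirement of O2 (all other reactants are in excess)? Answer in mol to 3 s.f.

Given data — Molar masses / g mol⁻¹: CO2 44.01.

n(CO2) = 463 / 44.01 = 10.52 mol
n(O2) = (15/10) × 10.52 = 15.78 mol

15.8 mol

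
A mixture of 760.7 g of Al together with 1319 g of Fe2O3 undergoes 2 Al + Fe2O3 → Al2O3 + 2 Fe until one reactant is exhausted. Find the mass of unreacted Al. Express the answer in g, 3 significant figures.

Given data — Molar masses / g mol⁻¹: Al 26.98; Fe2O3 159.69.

n(Al) = 760.7 / 26.98 = 28.19 mol
n(Fe2O3) = 1319 / 159.69 = 8.260 mol
n/ν → Al: 14.10, Fe2O3: 8.260; Fe2O3 is limiting.
Al consumed = (2/1) × 8.260 = 16.52 mol
Al remaining = 28.19 − 16.52 = 11.67 mol
mass = 11.67 × 26.98 = 314.9 g

315 g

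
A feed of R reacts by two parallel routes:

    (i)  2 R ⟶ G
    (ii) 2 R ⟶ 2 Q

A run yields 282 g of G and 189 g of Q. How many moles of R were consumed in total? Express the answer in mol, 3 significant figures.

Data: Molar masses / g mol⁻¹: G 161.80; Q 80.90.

5.82 mol

n(G) = 282 / 161.80 = 1.743 mol
n(Q) = 189 / 80.90 = 2.336 mol
n(R) via (i) = (2/1)×1.743 = 3.486 mol
n(R) via (ii) = (2/2)×2.336 = 2.336 mol
total n(R) = 3.486 + 2.336 = 5.822 mol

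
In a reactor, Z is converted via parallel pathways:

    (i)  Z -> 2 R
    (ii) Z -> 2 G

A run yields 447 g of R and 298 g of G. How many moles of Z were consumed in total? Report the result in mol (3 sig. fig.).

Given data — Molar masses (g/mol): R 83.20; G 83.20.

n(R) = 447 / 83.20 = 5.373 mol
n(G) = 298 / 83.20 = 3.582 mol
n(Z) via (i) = (1/2)×5.373 = 2.687 mol
n(Z) via (ii) = (1/2)×3.582 = 1.791 mol
total n(Z) = 2.687 + 1.791 = 4.478 mol

4.48 mol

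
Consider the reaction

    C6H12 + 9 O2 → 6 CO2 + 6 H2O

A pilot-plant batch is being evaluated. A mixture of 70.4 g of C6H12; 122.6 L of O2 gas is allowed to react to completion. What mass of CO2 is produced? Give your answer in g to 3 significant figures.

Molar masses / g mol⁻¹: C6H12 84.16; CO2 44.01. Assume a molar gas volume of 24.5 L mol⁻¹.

147 g

n(C6H12) = 70.40 / 84.16 = 0.8365 mol
n(O2) = 122.6 / 24.5 = 5.004 mol
n/ν for C6H12 = 0.8365/1 = 0.8365
n/ν for O2 = 5.004/9 = 0.5560
Smallest n/ν is O2 → limiting reagent.
n(CO2) = (6/9) × 5.004 = 3.336 mol
mass = 3.336 × 44.01 = 146.8 g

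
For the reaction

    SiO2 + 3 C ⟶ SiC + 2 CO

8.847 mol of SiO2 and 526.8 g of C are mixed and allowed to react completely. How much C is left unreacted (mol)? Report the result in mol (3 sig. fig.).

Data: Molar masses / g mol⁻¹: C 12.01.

n(SiO2) = 8.847 mol
n(C) = 526.8 / 12.01 = 43.86 mol
n/ν for SiO2 = 8.847/1 = 8.847
n/ν for C = 43.86/3 = 14.62
Smallest n/ν is SiO2 → limiting reagent.
C consumed = (3/1) × 8.847 = 26.54 mol
C remaining = 43.86 − 26.54 = 17.32 mol

17.3 mol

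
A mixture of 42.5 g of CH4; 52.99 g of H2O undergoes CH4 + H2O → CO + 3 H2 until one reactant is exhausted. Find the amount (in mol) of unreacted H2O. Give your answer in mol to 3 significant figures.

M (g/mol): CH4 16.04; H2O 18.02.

0.291 mol

n(CH4) = 42.50 / 16.04 = 2.650 mol
n(H2O) = 52.99 / 18.02 = 2.941 mol
n/ν for CH4 = 2.650/1 = 2.650
n/ν for H2O = 2.941/1 = 2.941
Smallest n/ν is CH4 → limiting reagent.
H2O consumed = (1/1) × 2.650 = 2.650 mol
H2O remaining = 2.941 − 2.650 = 0.2910 mol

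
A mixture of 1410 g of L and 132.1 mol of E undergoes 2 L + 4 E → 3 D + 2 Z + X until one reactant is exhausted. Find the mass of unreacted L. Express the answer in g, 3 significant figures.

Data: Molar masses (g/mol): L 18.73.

n(L) = 1410 / 18.73 = 75.28 mol
n(E) = 132.1 mol
n/ν for L = 75.28/2 = 37.64
n/ν for E = 132.1/4 = 33.03
Smallest n/ν is E → limiting reagent.
L consumed = (2/4) × 132.1 = 66.05 mol
L remaining = 75.28 − 66.05 = 9.230 mol
mass = 9.230 × 18.73 = 172.9 g

173 g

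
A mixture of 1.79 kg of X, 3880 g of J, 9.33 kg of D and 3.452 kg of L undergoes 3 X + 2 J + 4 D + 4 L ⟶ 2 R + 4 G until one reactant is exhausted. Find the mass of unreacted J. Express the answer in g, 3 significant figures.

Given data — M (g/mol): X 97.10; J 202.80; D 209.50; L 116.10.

n(X) = 1.790×1000 / 97.10 = 18.43 mol
n(J) = 3880 / 202.80 = 19.13 mol
n(D) = 9.330×1000 / 209.50 = 44.53 mol
n(L) = 3.452×1000 / 116.10 = 29.73 mol
n/ν → X: 6.143, J: 9.565, D: 11.13, L: 7.433; X is limiting.
J consumed = (2/3) × 18.43 = 12.29 mol
J remaining = 19.13 − 12.29 = 6.840 mol
mass = 6.840 × 202.80 = 1387 g

1390 g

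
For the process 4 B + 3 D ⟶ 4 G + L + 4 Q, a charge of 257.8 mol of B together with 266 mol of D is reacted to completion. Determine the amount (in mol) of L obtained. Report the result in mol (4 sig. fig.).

64.45 mol

n(B) = 257.8 mol
n(D) = 266.0 mol
n/ν for B = 257.8/4 = 64.45
n/ν for D = 266.0/3 = 88.67
Smallest n/ν is B → limiting reagent.
n(L) = (1/4) × 257.8 = 64.45 mol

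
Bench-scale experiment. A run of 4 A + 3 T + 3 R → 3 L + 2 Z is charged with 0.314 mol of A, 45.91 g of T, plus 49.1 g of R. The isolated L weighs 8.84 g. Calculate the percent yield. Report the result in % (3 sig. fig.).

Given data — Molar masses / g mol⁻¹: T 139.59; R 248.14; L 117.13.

n(A) = 0.3140 mol
n(T) = 45.91 / 139.59 = 0.3289 mol
n(R) = 49.10 / 248.14 = 0.1979 mol
n/ν for A = 0.3140/4 = 0.07850
n/ν for T = 0.3289/3 = 0.1096
n/ν for R = 0.1979/3 = 0.06597
Smallest n/ν is R → limiting reagent.
theoretical n(L) = (3/3) × 0.1979 = 0.1979 mol → 23.18 g
% yield = 8.84 / 23.18 × 100 = 38.14 %

38.1 %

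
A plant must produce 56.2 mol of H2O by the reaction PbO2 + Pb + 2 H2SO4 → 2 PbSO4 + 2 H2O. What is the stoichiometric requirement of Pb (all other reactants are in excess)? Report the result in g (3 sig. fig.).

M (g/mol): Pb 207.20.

n(H2O) = 56.20 mol
n(Pb) = (1/2) × 56.20 = 28.10 mol
mass = 28.10 × 207.20 = 5822 g

5820 g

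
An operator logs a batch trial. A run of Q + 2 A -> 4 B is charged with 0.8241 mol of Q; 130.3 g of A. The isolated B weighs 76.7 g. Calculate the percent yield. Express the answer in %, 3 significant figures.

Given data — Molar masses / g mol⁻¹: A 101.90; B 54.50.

n(Q) = 0.8241 mol
n(A) = 130.3 / 101.90 = 1.279 mol
n/ν for Q = 0.8241/1 = 0.8241
n/ν for A = 1.279/2 = 0.6395
Smallest n/ν is A → limiting reagent.
theoretical n(B) = (4/2) × 1.279 = 2.558 mol → 139.4 g
% yield = 76.7 / 139.4 × 100 = 55.02 %

55.0 %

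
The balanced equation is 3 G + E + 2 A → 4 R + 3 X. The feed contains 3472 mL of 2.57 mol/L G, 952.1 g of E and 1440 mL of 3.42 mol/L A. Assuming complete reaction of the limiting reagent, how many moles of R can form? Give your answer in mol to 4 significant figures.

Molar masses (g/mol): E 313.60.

n(G) = 2.57 × 3472/1000 = 8.923 mol
n(E) = 952.1 / 313.60 = 3.036 mol
n(A) = 3.42 × 1440/1000 = 4.925 mol
n/ν for G = 8.923/3 = 2.974
n/ν for E = 3.036/1 = 3.036
n/ν for A = 4.925/2 = 2.463
Smallest n/ν is A → limiting reagent.
n(R) = (4/2) × 4.925 = 9.850 mol

9.850 mol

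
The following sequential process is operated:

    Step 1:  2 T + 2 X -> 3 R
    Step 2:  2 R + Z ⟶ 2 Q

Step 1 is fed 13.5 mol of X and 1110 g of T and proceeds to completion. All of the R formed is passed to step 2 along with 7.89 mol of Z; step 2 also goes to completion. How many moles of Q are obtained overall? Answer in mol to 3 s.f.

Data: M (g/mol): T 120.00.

Step 1:
n(X) = 13.50 mol
n(T) = 1110 / 120.00 = 9.250 mol
n/ν → X: 6.750, T: 4.625; T is limiting.
n(R) produced = (3/2) × 9.250 = 13.88 mol
Step 2:
n(R) available = 13.88 mol
n(Z) = 7.890 mol
n/ν → R: 6.940, Z: 7.890; R is limiting.
n(Q) = (2/2) × 13.88 = 13.88 mol

13.9 mol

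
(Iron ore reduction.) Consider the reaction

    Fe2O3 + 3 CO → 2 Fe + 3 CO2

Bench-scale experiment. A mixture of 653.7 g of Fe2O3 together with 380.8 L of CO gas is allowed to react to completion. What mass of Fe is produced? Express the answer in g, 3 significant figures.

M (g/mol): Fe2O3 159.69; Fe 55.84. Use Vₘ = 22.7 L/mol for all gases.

457 g

n(Fe2O3) = 653.7 / 159.69 = 4.094 mol
n(CO) = 380.8 / 22.7 = 16.78 mol
n/ν for Fe2O3 = 4.094/1 = 4.094
n/ν for CO = 16.78/3 = 5.593
Smallest n/ν is Fe2O3 → limiting reagent.
n(Fe) = (2/1) × 4.094 = 8.188 mol
mass = 8.188 × 55.84 = 457.2 g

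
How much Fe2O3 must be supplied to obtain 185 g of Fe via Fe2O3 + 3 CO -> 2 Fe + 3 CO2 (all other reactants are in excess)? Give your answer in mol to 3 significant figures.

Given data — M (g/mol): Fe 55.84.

n(Fe) = 185 / 55.84 = 3.313 mol
n(Fe2O3) = (1/2) × 3.313 = 1.657 mol

1.66 mol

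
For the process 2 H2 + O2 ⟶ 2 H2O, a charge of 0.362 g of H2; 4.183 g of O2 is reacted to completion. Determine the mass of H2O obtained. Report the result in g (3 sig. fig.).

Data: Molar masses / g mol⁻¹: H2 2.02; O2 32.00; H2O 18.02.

n(H2) = 0.3620 / 2.02 = 0.1792 mol
n(O2) = 4.183 / 32.00 = 0.1307 mol
n/ν → H2: 0.08960, O2: 0.1307; H2 is limiting.
n(H2O) = (2/2) × 0.1792 = 0.1792 mol
mass = 0.1792 × 18.02 = 3.229 g

3.23 g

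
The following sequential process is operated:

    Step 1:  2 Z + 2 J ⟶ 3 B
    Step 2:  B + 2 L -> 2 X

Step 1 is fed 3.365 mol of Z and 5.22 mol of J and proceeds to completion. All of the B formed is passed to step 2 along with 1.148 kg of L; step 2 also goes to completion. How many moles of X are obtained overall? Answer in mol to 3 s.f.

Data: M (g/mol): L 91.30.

Step 1:
n(Z) = 3.365 mol
n(J) = 5.220 mol
n/ν for Z = 3.365/2 = 1.683
n/ν for J = 5.220/2 = 2.610
Smallest n/ν is Z → limiting reagent.
n(B) produced = (3/2) × 3.365 = 5.048 mol
Step 2:
n(B) available = 5.048 mol
n(L) = 1.148×1000 / 91.30 = 12.57 mol
n/ν for B = 5.048/1 = 5.048
n/ν for L = 12.57/2 = 6.285
Smallest n/ν is B → limiting reagent.
n(X) = (2/1) × 5.048 = 10.10 mol

10.1 mol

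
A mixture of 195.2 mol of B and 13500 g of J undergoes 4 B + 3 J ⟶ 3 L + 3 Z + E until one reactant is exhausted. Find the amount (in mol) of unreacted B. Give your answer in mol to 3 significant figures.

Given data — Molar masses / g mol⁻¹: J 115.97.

40.0 mol

n(B) = 195.2 mol
n(J) = 13500 / 115.97 = 116.4 mol
n/ν → B: 48.80, J: 38.80; J is limiting.
B consumed = (4/3) × 116.4 = 155.2 mol
B remaining = 195.2 − 155.2 = 40.00 mol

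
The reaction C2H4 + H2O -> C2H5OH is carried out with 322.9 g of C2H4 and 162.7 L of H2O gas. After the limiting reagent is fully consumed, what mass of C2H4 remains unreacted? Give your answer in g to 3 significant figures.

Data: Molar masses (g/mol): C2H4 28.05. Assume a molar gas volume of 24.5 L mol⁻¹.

n(C2H4) = 322.9 / 28.05 = 11.51 mol
n(H2O) = 162.7 / 24.5 = 6.641 mol
n/ν → C2H4: 11.51, H2O: 6.641; H2O is limiting.
C2H4 consumed = (1/1) × 6.641 = 6.641 mol
C2H4 remaining = 11.51 − 6.641 = 4.869 mol
mass = 4.869 × 28.05 = 136.6 g

137 g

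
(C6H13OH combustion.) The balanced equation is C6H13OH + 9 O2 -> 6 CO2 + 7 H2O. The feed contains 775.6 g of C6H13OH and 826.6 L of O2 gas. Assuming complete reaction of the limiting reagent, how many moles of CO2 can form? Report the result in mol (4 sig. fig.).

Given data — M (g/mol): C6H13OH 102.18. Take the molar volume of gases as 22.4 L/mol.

n(C6H13OH) = 775.6 / 102.18 = 7.591 mol
n(O2) = 826.6 / 22.4 = 36.90 mol
n/ν → C6H13OH: 7.591, O2: 4.100; O2 is limiting.
n(CO2) = (6/9) × 36.90 = 24.60 mol

24.60 mol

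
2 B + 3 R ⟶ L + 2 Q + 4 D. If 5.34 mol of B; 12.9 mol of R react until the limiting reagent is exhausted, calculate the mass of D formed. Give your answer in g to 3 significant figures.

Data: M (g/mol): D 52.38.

559 g

n(B) = 5.340 mol
n(R) = 12.90 mol
n/ν → B: 2.670, R: 4.300; B is limiting.
n(D) = (4/2) × 5.340 = 10.68 mol
mass = 10.68 × 52.38 = 559.4 g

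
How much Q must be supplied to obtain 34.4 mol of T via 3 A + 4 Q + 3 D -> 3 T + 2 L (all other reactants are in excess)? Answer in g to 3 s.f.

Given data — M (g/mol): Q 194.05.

n(T) = 34.40 mol
n(Q) = (4/3) × 34.40 = 45.87 mol
mass = 45.87 × 194.05 = 8901 g

8900 g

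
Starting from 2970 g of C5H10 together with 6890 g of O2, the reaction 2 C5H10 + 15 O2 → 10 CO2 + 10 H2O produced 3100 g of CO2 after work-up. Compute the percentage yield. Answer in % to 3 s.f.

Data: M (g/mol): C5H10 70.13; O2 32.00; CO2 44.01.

49.1 %

n(C5H10) = 2970 / 70.13 = 42.35 mol
n(O2) = 6890 / 32.00 = 215.3 mol
n/ν → C5H10: 21.18, O2: 14.35; O2 is limiting.
theoretical n(CO2) = (10/15) × 215.3 = 143.5 mol → 6315 g
% yield = 3100 / 6315 × 100 = 49.09 %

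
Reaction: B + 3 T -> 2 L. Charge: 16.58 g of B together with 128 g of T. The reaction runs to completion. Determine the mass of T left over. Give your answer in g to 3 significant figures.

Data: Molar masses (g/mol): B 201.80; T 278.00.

n(B) = 16.58 / 201.80 = 0.08216 mol
n(T) = 128.0 / 278.00 = 0.4604 mol
n/ν for B = 0.08216/1 = 0.08216
n/ν for T = 0.4604/3 = 0.1535
Smallest n/ν is B → limiting reagent.
T consumed = (3/1) × 0.08216 = 0.2465 mol
T remaining = 0.4604 − 0.2465 = 0.2139 mol
mass = 0.2139 × 278.00 = 59.46 g

59.5 g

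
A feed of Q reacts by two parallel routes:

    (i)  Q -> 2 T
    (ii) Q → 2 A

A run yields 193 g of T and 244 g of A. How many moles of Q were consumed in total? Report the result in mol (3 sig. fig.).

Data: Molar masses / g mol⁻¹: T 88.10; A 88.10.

n(T) = 193 / 88.10 = 2.191 mol
n(A) = 244 / 88.10 = 2.770 mol
n(Q) via (i) = (1/2)×2.191 = 1.096 mol
n(Q) via (ii) = (1/2)×2.770 = 1.385 mol
total n(Q) = 1.096 + 1.385 = 2.481 mol

2.48 mol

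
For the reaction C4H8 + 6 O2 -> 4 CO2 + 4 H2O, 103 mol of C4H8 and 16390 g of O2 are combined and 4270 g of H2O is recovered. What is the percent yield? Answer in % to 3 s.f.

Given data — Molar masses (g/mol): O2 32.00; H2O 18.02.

n(C4H8) = 103.0 mol
n(O2) = 16390 / 32.00 = 512.2 mol
n/ν for C4H8 = 103.0/1 = 103.0
n/ν for O2 = 512.2/6 = 85.37
Smallest n/ν is O2 → limiting reagent.
theoretical n(H2O) = (4/6) × 512.2 = 341.5 mol → 6154 g
% yield = 4270 / 6154 × 100 = 69.39 %

69.4 %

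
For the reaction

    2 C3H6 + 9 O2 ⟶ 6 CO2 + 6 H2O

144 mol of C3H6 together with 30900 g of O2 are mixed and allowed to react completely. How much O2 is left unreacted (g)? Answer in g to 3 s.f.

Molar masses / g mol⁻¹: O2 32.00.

10200 g

n(C3H6) = 144.0 mol
n(O2) = 30900 / 32.00 = 965.6 mol
n/ν for C3H6 = 144.0/2 = 72.00
n/ν for O2 = 965.6/9 = 107.3
Smallest n/ν is C3H6 → limiting reagent.
O2 consumed = (9/2) × 144.0 = 648.0 mol
O2 remaining = 965.6 − 648.0 = 317.6 mol
mass = 317.6 × 32.00 = 10160 g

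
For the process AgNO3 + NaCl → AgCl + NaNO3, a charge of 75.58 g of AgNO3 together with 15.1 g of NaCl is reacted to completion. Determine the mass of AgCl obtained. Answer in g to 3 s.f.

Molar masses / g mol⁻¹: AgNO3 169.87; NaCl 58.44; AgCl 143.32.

37.0 g

n(AgNO3) = 75.58 / 169.87 = 0.4449 mol
n(NaCl) = 15.10 / 58.44 = 0.2584 mol
n/ν for AgNO3 = 0.4449/1 = 0.4449
n/ν for NaCl = 0.2584/1 = 0.2584
Smallest n/ν is NaCl → limiting reagent.
n(AgCl) = (1/1) × 0.2584 = 0.2584 mol
mass = 0.2584 × 143.32 = 37.03 g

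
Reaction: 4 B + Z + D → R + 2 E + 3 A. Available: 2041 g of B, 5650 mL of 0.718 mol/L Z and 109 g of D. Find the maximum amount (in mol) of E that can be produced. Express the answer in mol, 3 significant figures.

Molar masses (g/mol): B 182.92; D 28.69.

5.58 mol

n(B) = 2041 / 182.92 = 11.16 mol
n(Z) = 0.718 × 5650/1000 = 4.057 mol
n(D) = 109.0 / 28.69 = 3.799 mol
n/ν for B = 11.16/4 = 2.790
n/ν for Z = 4.057/1 = 4.057
n/ν for D = 3.799/1 = 3.799
Smallest n/ν is B → limiting reagent.
n(E) = (2/4) × 11.16 = 5.580 mol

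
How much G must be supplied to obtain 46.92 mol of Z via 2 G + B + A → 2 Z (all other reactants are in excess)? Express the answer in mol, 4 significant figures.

46.92 mol

n(Z) = 46.92 mol
n(G) = (2/2) × 46.92 = 46.92 mol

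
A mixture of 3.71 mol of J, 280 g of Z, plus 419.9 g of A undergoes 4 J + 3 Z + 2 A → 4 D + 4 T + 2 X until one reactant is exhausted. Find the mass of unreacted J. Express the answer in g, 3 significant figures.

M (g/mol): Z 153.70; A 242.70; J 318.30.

408 g

n(J) = 3.710 mol
n(Z) = 280.0 / 153.70 = 1.822 mol
n(A) = 419.9 / 242.70 = 1.730 mol
n/ν for J = 3.710/4 = 0.9275
n/ν for Z = 1.822/3 = 0.6073
n/ν for A = 1.730/2 = 0.8650
Smallest n/ν is Z → limiting reagent.
J consumed = (4/3) × 1.822 = 2.429 mol
J remaining = 3.710 − 2.429 = 1.281 mol
mass = 1.281 × 318.30 = 407.7 g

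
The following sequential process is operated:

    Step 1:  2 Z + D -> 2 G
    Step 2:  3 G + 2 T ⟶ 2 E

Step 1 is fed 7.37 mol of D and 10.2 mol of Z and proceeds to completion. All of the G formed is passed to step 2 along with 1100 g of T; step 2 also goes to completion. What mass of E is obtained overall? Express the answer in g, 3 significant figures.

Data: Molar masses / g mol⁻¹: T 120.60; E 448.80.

Step 1:
n(D) = 7.370 mol
n(Z) = 10.20 mol
n/ν for D = 7.370/1 = 7.370
n/ν for Z = 10.20/2 = 5.100
Smallest n/ν is Z → limiting reagent.
n(G) produced = (2/2) × 10.20 = 10.20 mol
Step 2:
n(G) available = 10.20 mol
n(T) = 1100 / 120.60 = 9.121 mol
n/ν for G = 10.20/3 = 3.400
n/ν for T = 9.121/2 = 4.561
Smallest n/ν is G → limiting reagent.
n(E) = (2/3) × 10.20 = 6.800 mol
mass = 6.800 × 448.80 = 3052 g

3050 g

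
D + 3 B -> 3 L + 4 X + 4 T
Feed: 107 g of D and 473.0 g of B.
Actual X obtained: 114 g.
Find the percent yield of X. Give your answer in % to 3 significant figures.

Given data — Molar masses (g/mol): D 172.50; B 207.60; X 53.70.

85.6 %

n(D) = 107.0 / 172.50 = 0.6203 mol
n(B) = 473.0 / 207.60 = 2.278 mol
n/ν for D = 0.6203/1 = 0.6203
n/ν for B = 2.278/3 = 0.7593
Smallest n/ν is D → limiting reagent.
theoretical n(X) = (4/1) × 0.6203 = 2.481 mol → 133.2 g
% yield = 114 / 133.2 × 100 = 85.59 %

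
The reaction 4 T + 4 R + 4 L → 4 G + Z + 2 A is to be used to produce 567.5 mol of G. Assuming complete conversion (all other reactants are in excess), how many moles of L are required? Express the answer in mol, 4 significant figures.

n(G) = 567.5 mol
n(L) = (4/4) × 567.5 = 567.5 mol

567.5 mol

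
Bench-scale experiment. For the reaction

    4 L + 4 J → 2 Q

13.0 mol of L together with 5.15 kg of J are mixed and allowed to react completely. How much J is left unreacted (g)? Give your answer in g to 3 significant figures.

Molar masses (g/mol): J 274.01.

n(L) = 13.00 mol
n(J) = 5.150×1000 / 274.01 = 18.79 mol
n/ν for L = 13.00/4 = 3.250
n/ν for J = 18.79/4 = 4.698
Smallest n/ν is L → limiting reagent.
J consumed = (4/4) × 13.00 = 13.00 mol
J remaining = 18.79 − 13.00 = 5.790 mol
mass = 5.790 × 274.01 = 1587 g

1590 g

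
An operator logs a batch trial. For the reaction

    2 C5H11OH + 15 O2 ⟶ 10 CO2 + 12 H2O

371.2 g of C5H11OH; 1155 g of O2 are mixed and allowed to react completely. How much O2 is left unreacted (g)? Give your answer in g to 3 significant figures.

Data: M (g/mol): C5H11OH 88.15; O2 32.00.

144 g

n(C5H11OH) = 371.2 / 88.15 = 4.211 mol
n(O2) = 1155 / 32.00 = 36.09 mol
n/ν → C5H11OH: 2.106, O2: 2.406; C5H11OH is limiting.
O2 consumed = (15/2) × 4.211 = 31.58 mol
O2 remaining = 36.09 − 31.58 = 4.510 mol
mass = 4.510 × 32.00 = 144.3 g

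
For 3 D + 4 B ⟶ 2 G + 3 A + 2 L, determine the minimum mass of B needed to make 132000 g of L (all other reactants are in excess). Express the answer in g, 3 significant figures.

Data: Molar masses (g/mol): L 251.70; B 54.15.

n(L) = 132000 / 251.70 = 524.4 mol
n(B) = (4/2) × 524.4 = 1049 mol
mass = 1049 × 54.15 = 56800 g

56800 g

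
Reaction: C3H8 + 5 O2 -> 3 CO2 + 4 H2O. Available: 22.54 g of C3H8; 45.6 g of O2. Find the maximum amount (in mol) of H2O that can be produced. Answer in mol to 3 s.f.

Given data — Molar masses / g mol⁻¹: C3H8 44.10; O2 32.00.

1.14 mol

n(C3H8) = 22.54 / 44.10 = 0.5111 mol
n(O2) = 45.60 / 32.00 = 1.425 mol
n/ν → C3H8: 0.5111, O2: 0.2850; O2 is limiting.
n(H2O) = (4/5) × 1.425 = 1.140 mol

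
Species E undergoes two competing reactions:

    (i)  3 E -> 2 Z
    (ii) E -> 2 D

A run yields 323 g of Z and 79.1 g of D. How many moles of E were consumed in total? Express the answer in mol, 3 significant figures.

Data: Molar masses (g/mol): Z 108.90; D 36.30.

5.54 mol

n(Z) = 323 / 108.90 = 2.966 mol
n(D) = 79.1 / 36.30 = 2.179 mol
n(E) via (i) = (3/2)×2.966 = 4.449 mol
n(E) via (ii) = (1/2)×2.179 = 1.090 mol
total n(E) = 4.449 + 1.090 = 5.539 mol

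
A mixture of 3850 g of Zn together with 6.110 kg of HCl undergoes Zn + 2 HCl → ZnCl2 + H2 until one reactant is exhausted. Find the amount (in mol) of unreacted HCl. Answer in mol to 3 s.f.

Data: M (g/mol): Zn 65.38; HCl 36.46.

n(Zn) = 3850 / 65.38 = 58.89 mol
n(HCl) = 6.110×1000 / 36.46 = 167.6 mol
n/ν for Zn = 58.89/1 = 58.89
n/ν for HCl = 167.6/2 = 83.80
Smallest n/ν is Zn → limiting reagent.
HCl consumed = (2/1) × 58.89 = 117.8 mol
HCl remaining = 167.6 − 117.8 = 49.80 mol

49.8 mol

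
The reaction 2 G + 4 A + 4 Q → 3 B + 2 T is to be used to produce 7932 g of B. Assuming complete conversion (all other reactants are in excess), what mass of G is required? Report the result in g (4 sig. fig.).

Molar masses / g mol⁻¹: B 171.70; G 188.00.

n(B) = 7932 / 171.70 = 46.20 mol
n(G) = (2/3) × 46.20 = 30.80 mol
mass = 30.80 × 188.00 = 5790 g

5790 g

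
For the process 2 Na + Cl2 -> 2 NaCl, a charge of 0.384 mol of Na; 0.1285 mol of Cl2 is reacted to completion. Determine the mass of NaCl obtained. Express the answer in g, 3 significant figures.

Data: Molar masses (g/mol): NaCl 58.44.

15.0 g

n(Na) = 0.3840 mol
n(Cl2) = 0.1285 mol
n/ν for Na = 0.3840/2 = 0.1920
n/ν for Cl2 = 0.1285/1 = 0.1285
Smallest n/ν is Cl2 → limiting reagent.
n(NaCl) = (2/1) × 0.1285 = 0.2570 mol
mass = 0.2570 × 58.44 = 15.02 g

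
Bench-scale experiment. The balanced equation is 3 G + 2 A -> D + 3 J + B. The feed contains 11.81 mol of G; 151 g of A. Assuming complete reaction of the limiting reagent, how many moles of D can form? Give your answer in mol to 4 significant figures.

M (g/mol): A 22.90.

n(G) = 11.81 mol
n(A) = 151.0 / 22.90 = 6.594 mol
n/ν for G = 11.81/3 = 3.937
n/ν for A = 6.594/2 = 3.297
Smallest n/ν is A → limiting reagent.
n(D) = (1/2) × 6.594 = 3.297 mol

3.297 mol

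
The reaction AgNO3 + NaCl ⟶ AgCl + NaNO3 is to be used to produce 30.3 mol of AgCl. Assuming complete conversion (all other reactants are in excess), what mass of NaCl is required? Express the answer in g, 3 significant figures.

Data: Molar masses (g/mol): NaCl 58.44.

n(AgCl) = 30.30 mol
n(NaCl) = (1/1) × 30.30 = 30.30 mol
mass = 30.30 × 58.44 = 1771 g

1770 g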